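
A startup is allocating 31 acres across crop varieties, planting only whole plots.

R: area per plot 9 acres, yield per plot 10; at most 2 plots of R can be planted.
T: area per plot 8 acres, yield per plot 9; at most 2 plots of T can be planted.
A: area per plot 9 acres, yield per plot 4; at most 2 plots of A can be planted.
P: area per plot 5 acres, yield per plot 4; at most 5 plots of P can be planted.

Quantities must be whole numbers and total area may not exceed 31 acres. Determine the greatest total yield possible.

33

1×R, 2×T, and 1×P: area 30 ≤ 31, yield 1·10 + 2·9 + 1·4 = 32.
2×R, 1×T, and 1×P: area 31 ≤ 31, yield 2·10 + 1·9 + 1·4 = 33.
Best is 33.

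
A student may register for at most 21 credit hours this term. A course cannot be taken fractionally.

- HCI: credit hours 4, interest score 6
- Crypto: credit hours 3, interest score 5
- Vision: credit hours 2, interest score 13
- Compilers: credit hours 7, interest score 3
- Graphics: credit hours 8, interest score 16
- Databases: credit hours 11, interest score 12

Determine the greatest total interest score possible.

41

This is a 0-1 knapsack instance.
Allowing fractional choices, the relaxed optimum would be about 44.4, but courses are indivisible.
Vision + Graphics + Databases: credit hours 2 + 8 + 11 = 21 ≤ 21, interest score 13 + 16 + 12 = 41.
HCI + Crypto + Vision + Graphics: credit hours 4 + 3 + 2 + 8 = 17 ≤ 21, interest score 6 + 5 + 13 + 16 = 40.
Best is Vision, Graphics, and Databases with total interest score 41.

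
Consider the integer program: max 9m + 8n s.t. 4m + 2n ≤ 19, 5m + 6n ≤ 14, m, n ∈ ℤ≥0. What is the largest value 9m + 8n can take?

18

(m,n)=(2,0): 4·2+2·0=8≤19, 5·2+6·0=10≤14, objective 18.
(m,n)=(1,1): 4·1+2·1=6≤19, 5·1+6·1=11≤14, objective 17.
Maximum is 18 at (m,n)=(2,0).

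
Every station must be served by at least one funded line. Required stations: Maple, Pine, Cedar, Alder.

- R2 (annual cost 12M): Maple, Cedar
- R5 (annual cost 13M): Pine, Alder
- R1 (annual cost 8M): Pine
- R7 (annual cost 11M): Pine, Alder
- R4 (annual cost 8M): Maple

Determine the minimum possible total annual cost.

Choose R2 and R7: together they cover Maple, Pine, Cedar, Alder — every station.
Total annual cost: 12 + 11 = 23.

23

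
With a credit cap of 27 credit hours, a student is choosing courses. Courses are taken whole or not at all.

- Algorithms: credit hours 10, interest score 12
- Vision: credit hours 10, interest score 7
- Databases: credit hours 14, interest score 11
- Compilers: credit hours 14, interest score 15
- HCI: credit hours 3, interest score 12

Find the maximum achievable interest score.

Treat it as a binary knapsack problem.
Take Algorithms, Compilers, and HCI: credit hours 10 + 14 + 3 = 27 ≤ 27, interest score 12 + 15 + 12 = 39.
No other feasible combination does better.

39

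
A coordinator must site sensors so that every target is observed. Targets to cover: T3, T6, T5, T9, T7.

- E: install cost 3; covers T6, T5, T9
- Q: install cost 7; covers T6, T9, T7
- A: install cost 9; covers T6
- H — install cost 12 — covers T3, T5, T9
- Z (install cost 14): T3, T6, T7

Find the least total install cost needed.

17

The greedy cost-per-new-target heuristic would pick E, Q, and H for 22, but a cheaper cover exists.
Choose E and Z: together they cover T3, T6, T5, T9, T7 — every target.
Total install cost: 3 + 14 = 17.
No cover costs less than 17.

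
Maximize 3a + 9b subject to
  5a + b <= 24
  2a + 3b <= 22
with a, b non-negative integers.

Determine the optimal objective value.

63

Relaxing integrality, the LP optimum is 66.00 at (a,b) = (0, 7.33), which is not an integer point.
(a,b)=(0,7) is feasible, giving 63.
(a,b)=(1,6) is feasible, giving 57.
No feasible integer point exceeds 63.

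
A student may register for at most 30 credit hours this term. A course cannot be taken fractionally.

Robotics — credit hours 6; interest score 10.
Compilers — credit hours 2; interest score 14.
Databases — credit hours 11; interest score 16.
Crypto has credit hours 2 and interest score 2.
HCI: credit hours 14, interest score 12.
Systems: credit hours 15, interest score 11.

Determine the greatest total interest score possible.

Allowing fractional choices, the relaxed optimum would be about 49.7, but courses are indivisible.
Compilers + Databases + Crypto + Systems: credit hours 2 + 11 + 2 + 15 = 30 ≤ 30, interest score 14 + 16 + 2 + 11 = 43.
Compilers + Databases + Crypto + HCI: credit hours 2 + 11 + 2 + 14 = 29 ≤ 30, interest score 14 + 16 + 2 + 12 = 44.
Best is Compilers, Databases, Crypto, and HCI with total interest score 44.

44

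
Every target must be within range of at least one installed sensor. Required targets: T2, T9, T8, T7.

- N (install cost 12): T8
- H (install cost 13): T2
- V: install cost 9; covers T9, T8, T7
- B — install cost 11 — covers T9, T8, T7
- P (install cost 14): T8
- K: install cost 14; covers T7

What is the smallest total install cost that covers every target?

This is an integer covering problem.
Choose H and V: together they cover T2, T9, T8, T7 — every target.
Total install cost: 13 + 9 = 22.
No cover costs less than 22.

22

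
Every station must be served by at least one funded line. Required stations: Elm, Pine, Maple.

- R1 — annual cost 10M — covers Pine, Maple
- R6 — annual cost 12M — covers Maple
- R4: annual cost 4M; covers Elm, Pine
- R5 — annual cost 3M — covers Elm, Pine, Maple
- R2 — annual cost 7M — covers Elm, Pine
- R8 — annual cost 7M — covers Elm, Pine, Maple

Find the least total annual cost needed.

This is an integer covering problem.
R5 alone covers Elm, Pine, Maple — every station.
Total annual cost: 3.
No cover costs less than 3.

3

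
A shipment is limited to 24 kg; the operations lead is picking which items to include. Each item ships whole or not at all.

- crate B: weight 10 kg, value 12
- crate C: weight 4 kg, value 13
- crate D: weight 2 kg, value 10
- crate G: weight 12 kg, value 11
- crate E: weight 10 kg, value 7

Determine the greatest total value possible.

35

Take crate B, crate C, and crate D: weight 10 + 4 + 2 = 16 ≤ 24, value 12 + 13 + 10 = 35.
No other feasible combination does better.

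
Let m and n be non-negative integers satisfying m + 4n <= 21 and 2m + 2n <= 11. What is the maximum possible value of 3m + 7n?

35

The continuous relaxation peaks at (0.333, 5.17) with value 37.17; rounding to a feasible lattice point costs some objective.
(m,n)=(0,5): 1·0+4·5=20≤21, 2·0+2·5=10≤11, objective 35.
(m,n)=(1,4): 1·1+4·4=17≤21, 2·1+2·4=10≤11, objective 31.
No feasible integer point exceeds 35.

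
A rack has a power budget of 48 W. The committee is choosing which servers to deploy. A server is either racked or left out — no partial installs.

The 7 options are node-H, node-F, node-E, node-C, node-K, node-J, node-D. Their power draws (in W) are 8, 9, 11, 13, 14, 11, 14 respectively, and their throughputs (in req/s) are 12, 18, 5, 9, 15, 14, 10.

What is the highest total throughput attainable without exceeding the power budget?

59

node-F + node-K + node-J + node-D: power draw 9 + 14 + 11 + 14 = 48 ≤ 48, throughput 18 + 15 + 14 + 10 = 57.
node-H + node-F + node-K + node-J: power draw 8 + 9 + 14 + 11 = 42 ≤ 48, throughput 12 + 18 + 15 + 14 = 59.
Best is node-H, node-F, node-K, and node-J with total throughput 59.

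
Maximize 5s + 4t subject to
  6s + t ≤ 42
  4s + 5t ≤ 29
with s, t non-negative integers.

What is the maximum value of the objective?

Relaxing integrality, the LP optimum is 35.73 at (s,t) = (6.96, 0.231), which is not an integer point.
(s,t)=(7,0): 6·7+1·0=42≤42, 4·7+5·0=28≤29, objective 35.
(s,t)=(6,1): 6·6+1·1=37≤42, 4·6+5·1=29≤29, objective 34.
The best lattice point is (7,0), giving 35.

35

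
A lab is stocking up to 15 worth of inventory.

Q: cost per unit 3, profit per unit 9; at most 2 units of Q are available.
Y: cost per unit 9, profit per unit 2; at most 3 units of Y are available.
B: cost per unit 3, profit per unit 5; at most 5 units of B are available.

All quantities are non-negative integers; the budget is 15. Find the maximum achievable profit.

33

Q has the best ratio (9/3); taking only Q gives at most 2×9 = 18 (stopped by the supply cap of 2).
Mixing does better — 2×Q and 3×B: cost 15 ≤ 15, profit 2·9 + 3·5 = 33.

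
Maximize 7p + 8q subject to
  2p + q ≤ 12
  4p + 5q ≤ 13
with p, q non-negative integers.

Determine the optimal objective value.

(p,q)=(2,1): 2·2+1·1=5≤12, 4·2+5·1=13≤13, objective 22.
(p,q)=(3,0): 2·3+1·0=6≤12, 4·3+5·0=12≤13, objective 21.
(p,q)=(1,1): 2·1+1·1=3≤12, 4·1+5·1=9≤13, objective 15.
No feasible integer point exceeds 22.

22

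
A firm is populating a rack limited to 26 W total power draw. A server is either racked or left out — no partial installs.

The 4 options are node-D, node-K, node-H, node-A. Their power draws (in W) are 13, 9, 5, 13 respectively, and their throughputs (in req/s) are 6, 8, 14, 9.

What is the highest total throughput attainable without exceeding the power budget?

Allowing fractional choices, the relaxed optimum would be about 30.3, but servers are indivisible.
node-D + node-H: power draw 13 + 5 = 18 ≤ 26, throughput 6 + 14 = 20.
node-K + node-H: power draw 9 + 5 = 14 ≤ 26, throughput 8 + 14 = 22.
node-H + node-A: power draw 5 + 13 = 18 ≤ 26, throughput 14 + 9 = 23.
Best is node-H and node-A with total throughput 23.

23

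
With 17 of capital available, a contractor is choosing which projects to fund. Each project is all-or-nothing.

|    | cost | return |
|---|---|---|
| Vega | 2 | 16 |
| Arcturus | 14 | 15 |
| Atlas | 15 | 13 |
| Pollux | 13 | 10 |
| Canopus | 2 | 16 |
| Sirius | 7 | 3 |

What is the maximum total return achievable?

42

Allowing fractional choices, the relaxed optimum would be about 45.9, but projects are indivisible.
Vega + Pollux + Canopus: cost 2 + 13 + 2 = 17 ≤ 17, return 16 + 10 + 16 = 42.
Vega + Canopus: cost 2 + 2 = 4 ≤ 17, return 16 + 16 = 32.
Vega + Canopus + Sirius: cost 2 + 2 + 7 = 11 ≤ 17, return 16 + 16 + 3 = 35.
Best is Vega, Pollux, and Canopus with total return 42.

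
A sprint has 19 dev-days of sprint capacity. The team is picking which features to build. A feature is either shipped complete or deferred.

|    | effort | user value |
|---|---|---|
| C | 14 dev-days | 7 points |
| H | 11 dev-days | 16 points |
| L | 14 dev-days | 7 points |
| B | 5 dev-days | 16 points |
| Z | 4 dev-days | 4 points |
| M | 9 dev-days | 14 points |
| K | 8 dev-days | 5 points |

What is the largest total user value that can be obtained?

Take B, Z, and M: effort 5 + 4 + 9 = 18 ≤ 19, user value 16 + 4 + 14 = 34.
No other feasible combination does better.

34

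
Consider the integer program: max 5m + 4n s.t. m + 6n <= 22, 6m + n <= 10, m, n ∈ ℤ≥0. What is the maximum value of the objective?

17

(m,n)=(1,3): 1·1+6·3=19≤22, 6·1+1·3=9≤10, objective 17.
(m,n)=(1,2): 1·1+6·2=13≤22, 6·1+1·2=8≤10, objective 13.
(m,n)=(0,3): 1·0+6·3=18≤22, 6·0+1·3=3≤10, objective 12.
Maximum is 17 at (m,n)=(1,3).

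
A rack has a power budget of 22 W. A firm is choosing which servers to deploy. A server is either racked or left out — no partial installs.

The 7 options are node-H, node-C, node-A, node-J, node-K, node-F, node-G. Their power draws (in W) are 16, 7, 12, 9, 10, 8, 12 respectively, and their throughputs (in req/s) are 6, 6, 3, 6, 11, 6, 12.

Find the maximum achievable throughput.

23

This is a 0-1 knapsack instance.
Take node-K and node-G: power draw 10 + 12 = 22 ≤ 22, throughput 11 + 12 = 23.
No other feasible combination does better.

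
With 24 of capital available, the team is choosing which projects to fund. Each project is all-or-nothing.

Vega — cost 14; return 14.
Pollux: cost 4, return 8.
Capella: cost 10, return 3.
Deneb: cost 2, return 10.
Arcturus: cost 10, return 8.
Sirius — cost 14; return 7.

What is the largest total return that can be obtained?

32

Take Vega, Pollux, and Deneb: cost 14 + 4 + 2 = 20 ≤ 24, return 14 + 8 + 10 = 32.
No other feasible combination does better.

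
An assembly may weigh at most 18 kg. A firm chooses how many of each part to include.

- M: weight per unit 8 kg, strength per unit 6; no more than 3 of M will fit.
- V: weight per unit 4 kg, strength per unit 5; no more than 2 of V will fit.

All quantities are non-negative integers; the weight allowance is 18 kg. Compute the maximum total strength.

This is a bounded integer knapsack.
V has the best ratio (5/4); taking only V gives at most 2×5 = 10 (stopped by the supply cap of 2).
Mixing does better — 1×M and 2×V: weight 16 ≤ 18, strength 1·6 + 2·5 = 16.

16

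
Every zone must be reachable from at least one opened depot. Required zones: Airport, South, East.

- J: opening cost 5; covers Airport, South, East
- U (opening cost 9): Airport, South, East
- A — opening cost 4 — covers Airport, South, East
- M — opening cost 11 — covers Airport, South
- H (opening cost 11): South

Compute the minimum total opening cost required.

A alone covers Airport, South, East — every zone.
Total opening cost: 4.
No cover costs less than 4.

4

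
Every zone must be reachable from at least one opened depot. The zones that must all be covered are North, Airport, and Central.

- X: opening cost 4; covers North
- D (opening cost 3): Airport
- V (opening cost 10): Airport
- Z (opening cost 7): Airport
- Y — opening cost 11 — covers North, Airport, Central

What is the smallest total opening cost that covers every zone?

This is an integer covering problem.
The greedy cost-per-new-zone heuristic would pick D, X, and Y for 18, but a cheaper cover exists.
Y alone covers North, Airport, Central — every zone.
Total opening cost: 11.
No cover costs less than 11.

11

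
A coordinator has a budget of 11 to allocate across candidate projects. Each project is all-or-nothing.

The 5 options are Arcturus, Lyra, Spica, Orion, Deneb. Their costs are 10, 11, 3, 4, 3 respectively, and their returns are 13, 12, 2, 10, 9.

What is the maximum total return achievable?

Take Spica, Orion, and Deneb: cost 3 + 4 + 3 = 10 ≤ 11, return 2 + 10 + 9 = 21.
No other feasible combination does better.

21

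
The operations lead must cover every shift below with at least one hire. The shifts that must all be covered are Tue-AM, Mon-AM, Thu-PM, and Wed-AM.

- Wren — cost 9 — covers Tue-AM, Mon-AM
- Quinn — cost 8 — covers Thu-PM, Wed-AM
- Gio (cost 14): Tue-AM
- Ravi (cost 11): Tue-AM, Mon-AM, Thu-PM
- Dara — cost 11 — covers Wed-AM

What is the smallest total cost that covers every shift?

Choose Wren and Quinn: together they cover Tue-AM, Mon-AM, Thu-PM, Wed-AM — every shift.
Total cost: 9 + 8 = 17.

17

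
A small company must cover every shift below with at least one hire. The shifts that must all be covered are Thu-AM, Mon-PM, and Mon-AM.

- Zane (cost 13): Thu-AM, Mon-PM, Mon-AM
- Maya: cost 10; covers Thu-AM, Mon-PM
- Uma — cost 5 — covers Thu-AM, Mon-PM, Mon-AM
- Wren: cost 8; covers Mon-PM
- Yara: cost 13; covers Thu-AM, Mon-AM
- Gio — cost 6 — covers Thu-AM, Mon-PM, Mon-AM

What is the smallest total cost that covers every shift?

5

This is a weighted set-cover instance.
Uma alone covers Thu-AM, Mon-PM, Mon-AM — every shift.
Total cost: 5.
No cover costs less than 5.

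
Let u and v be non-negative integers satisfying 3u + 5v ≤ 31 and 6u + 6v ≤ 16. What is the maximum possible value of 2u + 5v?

(u,v)=(0,2): 3·0+5·2=10≤31, 6·0+6·2=12≤16, objective 10.
(u,v)=(1,1): 3·1+5·1=8≤31, 6·1+6·1=12≤16, objective 7.
(u,v)=(0,1): 3·0+5·1=5≤31, 6·0+6·1=6≤16, objective 5.
The best lattice point is (0,2), giving 10.

10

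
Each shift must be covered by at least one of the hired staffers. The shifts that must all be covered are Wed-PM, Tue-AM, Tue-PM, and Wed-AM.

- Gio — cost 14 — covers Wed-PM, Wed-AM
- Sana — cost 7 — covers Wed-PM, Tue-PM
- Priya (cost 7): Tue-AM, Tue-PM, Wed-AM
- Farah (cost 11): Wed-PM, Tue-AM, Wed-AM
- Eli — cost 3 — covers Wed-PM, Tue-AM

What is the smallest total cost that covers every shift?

10

This is a weighted set-cover instance.
Choose Priya and Eli: together they cover Wed-PM, Tue-AM, Tue-PM, Wed-AM — every shift.
Total cost: 7 + 3 = 10.
No cover costs less than 10.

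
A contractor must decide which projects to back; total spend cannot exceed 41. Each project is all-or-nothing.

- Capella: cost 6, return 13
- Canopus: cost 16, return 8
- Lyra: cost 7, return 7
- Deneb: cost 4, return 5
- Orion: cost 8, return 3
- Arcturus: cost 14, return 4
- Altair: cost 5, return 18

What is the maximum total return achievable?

Allowing fractional choices, the relaxed optimum would be about 52.1, but projects are indivisible.
Capella + Canopus + Lyra + Deneb + Altair: cost 6 + 16 + 7 + 4 + 5 = 38 ≤ 41, return 13 + 8 + 7 + 5 + 18 = 51.
Capella + Lyra + Deneb + Arcturus + Altair: cost 6 + 7 + 4 + 14 + 5 = 36 ≤ 41, return 13 + 7 + 5 + 4 + 18 = 47.
Best is Capella, Canopus, Lyra, Deneb, and Altair with total return 51.

51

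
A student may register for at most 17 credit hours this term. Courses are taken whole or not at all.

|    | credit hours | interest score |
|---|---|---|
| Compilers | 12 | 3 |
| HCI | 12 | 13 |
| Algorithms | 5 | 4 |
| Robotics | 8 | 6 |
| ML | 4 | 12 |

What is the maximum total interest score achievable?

This is a 0-1 knapsack instance.
HCI + ML: credit hours 12 + 4 = 16 ≤ 17, interest score 13 + 12 = 25.
Algorithms + Robotics + ML: credit hours 5 + 8 + 4 = 17 ≤ 17, interest score 4 + 6 + 12 = 22.
Best is HCI and ML with total interest score 25.

25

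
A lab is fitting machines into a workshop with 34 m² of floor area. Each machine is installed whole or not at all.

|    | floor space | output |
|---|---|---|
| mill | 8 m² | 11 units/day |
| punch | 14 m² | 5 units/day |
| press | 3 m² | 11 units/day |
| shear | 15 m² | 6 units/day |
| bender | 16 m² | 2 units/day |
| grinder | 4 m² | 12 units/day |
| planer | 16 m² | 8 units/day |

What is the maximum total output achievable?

42

Allowing fractional choices, the relaxed optimum would be about 43.2, but machines are indivisible.
mill + press + shear + grinder: floor space 8 + 3 + 15 + 4 = 30 ≤ 34, output 11 + 11 + 6 + 12 = 40.
mill + press + grinder + planer: floor space 8 + 3 + 4 + 16 = 31 ≤ 34, output 11 + 11 + 12 + 8 = 42.
mill + punch + press + grinder: floor space 8 + 14 + 3 + 4 = 29 ≤ 34, output 11 + 5 + 11 + 12 = 39.
Best is mill, press, grinder, and planer with total output 42.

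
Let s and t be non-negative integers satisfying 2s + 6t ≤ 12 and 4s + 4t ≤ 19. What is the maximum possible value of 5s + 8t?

23

Relaxing integrality, the LP optimum is 25.62 at (s,t) = (4.12, 0.625), which is not an integer point.
(s,t)=(3,1): 2·3+6·1=12≤12, 4·3+4·1=16≤19, objective 23.
(s,t)=(4,0): 2·4+6·0=8≤12, 4·4+4·0=16≤19, objective 20.
(s,t)=(2,1): 2·2+6·1=10≤12, 4·2+4·1=12≤19, objective 18.
(s,t)=(3,0): 2·3+6·0=6≤12, 4·3+4·0=12≤19, objective 15.
The best lattice point is (3,1), giving 23.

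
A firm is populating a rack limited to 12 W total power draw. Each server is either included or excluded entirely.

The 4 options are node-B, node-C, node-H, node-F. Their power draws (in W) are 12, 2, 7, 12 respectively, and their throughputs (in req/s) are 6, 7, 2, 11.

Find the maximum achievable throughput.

node-C + node-H: power draw 2 + 7 = 9 ≤ 12, throughput 7 + 2 = 9.
node-C: power draw 2 ≤ 12, throughput 7.
node-F: power draw 12 ≤ 12, throughput 11.
Best is node-F with total throughput 11.

11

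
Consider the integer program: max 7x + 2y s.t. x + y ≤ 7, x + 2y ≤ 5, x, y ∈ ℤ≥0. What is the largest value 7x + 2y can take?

(x,y)=(5,0): 1·5+1·0=5≤7, 1·5+2·0=5≤5, objective 35.
(x,y)=(4,0): 1·4+1·0=4≤7, 1·4+2·0=4≤5, objective 28.
No feasible integer point exceeds 35.

35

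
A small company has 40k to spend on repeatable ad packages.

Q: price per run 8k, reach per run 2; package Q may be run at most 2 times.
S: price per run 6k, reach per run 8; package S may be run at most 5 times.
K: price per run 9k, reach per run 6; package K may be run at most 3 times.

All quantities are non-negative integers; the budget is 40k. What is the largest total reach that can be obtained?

5×S and 1×K: price 39 ≤ 40, reach 5·8 + 1·6 = 46.
1×Q and 5×S: price 38 ≤ 40, reach 1·2 + 5·8 = 42.
Best is 46.

46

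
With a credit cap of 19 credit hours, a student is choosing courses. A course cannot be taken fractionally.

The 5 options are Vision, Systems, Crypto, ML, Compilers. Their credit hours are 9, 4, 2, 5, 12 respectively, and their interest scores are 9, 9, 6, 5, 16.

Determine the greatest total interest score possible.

31

Treat it as a binary knapsack problem.
Systems + Crypto + Compilers: credit hours 4 + 2 + 12 = 18 ≤ 19, interest score 9 + 6 + 16 = 31.
Crypto + ML + Compilers: credit hours 2 + 5 + 12 = 19 ≤ 19, interest score 6 + 5 + 16 = 27.
Best is Systems, Crypto, and Compilers with total interest score 31.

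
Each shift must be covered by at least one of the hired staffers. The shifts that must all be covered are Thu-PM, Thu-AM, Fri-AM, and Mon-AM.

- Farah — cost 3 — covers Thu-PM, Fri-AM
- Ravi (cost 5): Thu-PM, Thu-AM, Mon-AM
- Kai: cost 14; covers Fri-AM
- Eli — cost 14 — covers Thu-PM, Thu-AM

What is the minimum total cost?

Choose Farah and Ravi: together they cover Thu-PM, Thu-AM, Fri-AM, Mon-AM — every shift.
Total cost: 3 + 5 = 8.
No cover costs less than 8.

8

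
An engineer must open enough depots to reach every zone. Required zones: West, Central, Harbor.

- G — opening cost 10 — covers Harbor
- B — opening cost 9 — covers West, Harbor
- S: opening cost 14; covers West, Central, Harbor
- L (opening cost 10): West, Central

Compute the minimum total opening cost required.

14

The greedy cost-per-new-zone heuristic would pick B and L for 19, but a cheaper cover exists.
S alone covers West, Central, Harbor — every zone.
Total opening cost: 14.
No cover costs less than 14.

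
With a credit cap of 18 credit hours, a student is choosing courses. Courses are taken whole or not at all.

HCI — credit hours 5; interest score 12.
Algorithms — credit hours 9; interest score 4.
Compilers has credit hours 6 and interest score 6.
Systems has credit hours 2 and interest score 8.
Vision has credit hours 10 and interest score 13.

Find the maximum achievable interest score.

HCI + Systems + Vision: credit hours 5 + 2 + 10 = 17 ≤ 18, interest score 12 + 8 + 13 = 33.
Compilers + Systems + Vision: credit hours 6 + 2 + 10 = 18 ≤ 18, interest score 6 + 8 + 13 = 27.
Best is HCI, Systems, and Vision with total interest score 33.

33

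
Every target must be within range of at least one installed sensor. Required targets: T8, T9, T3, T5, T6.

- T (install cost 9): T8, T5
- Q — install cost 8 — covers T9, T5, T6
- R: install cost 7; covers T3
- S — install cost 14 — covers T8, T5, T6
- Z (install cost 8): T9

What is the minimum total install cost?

24

Choose T, Q, and R: together they cover T8, T9, T3, T5, T6 — every target.
Total install cost: 9 + 8 + 7 = 24.
No cover costs less than 24.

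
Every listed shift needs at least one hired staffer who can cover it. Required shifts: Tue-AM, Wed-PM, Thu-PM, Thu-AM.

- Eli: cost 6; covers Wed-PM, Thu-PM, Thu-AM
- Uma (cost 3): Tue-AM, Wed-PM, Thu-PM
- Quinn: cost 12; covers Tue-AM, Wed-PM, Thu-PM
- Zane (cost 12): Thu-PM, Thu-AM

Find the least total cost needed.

This is an integer covering problem.
Choose Eli and Uma: together they cover Tue-AM, Wed-PM, Thu-PM, Thu-AM — every shift.
Total cost: 6 + 3 = 9.
No cover costs less than 9.

9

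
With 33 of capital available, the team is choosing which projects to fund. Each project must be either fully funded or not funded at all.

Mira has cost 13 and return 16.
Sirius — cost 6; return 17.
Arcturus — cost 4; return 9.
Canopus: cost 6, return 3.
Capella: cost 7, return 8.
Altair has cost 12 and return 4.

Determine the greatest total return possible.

50

Mira + Sirius + Arcturus + Canopus: cost 13 + 6 + 4 + 6 = 29 ≤ 33, return 16 + 17 + 9 + 3 = 45.
Mira + Sirius + Arcturus + Capella: cost 13 + 6 + 4 + 7 = 30 ≤ 33, return 16 + 17 + 9 + 8 = 50.
Best is Mira, Sirius, Arcturus, and Capella with total return 50.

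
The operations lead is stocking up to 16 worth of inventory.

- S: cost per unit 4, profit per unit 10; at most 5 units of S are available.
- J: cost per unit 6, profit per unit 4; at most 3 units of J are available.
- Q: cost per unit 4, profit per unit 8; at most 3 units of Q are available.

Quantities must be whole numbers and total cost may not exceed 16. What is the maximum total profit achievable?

40

This is a bounded integer knapsack.
S has the best ratio (10/4); taking only S gives at most 4×10 = 40 (stopped by the cost limit).
Optimal: 4×S: cost 16 ≤ 16, profit 4·10 = 40.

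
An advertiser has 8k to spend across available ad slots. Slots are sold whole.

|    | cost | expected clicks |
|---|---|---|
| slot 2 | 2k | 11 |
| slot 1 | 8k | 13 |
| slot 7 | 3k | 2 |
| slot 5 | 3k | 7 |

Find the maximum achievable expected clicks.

slot 2 + slot 5: cost 2 + 3 = 5 ≤ 8, expected clicks 11 + 7 = 18.
slot 2 + slot 7 + slot 5: cost 2 + 3 + 3 = 8 ≤ 8, expected clicks 11 + 2 + 7 = 20.
Best is slot 2, slot 7, and slot 5 with total expected clicks 20.

20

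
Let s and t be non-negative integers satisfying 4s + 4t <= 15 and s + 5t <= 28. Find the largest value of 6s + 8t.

24

(s,t)=(0,3): 4·0+4·3=12≤15, 1·0+5·3=15≤28, objective 24.
(s,t)=(1,2): 4·1+4·2=12≤15, 1·1+5·2=11≤28, objective 22.
Maximum is 24 at (s,t)=(0,3).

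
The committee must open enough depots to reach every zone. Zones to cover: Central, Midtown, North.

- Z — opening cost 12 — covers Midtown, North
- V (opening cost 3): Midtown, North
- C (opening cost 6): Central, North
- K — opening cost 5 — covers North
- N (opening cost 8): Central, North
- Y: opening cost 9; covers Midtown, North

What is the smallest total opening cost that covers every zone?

Choose V and C: together they cover Central, Midtown, North — every zone.
Total opening cost: 3 + 6 = 9.

9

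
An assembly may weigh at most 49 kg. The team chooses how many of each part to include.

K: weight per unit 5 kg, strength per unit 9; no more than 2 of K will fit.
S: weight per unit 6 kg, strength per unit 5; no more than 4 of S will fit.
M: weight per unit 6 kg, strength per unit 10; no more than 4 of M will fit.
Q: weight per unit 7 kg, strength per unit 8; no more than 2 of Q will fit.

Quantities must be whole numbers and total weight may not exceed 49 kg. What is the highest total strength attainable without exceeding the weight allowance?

Take 2×K, 4×M, and 2×Q: weight 48 ≤ 49, strength 2·9 + 4·10 + 2·8 = 74.
K has the best ratio (9/5) and is taken to its limit of 2; remaining capacity is filled optimally with the others.

74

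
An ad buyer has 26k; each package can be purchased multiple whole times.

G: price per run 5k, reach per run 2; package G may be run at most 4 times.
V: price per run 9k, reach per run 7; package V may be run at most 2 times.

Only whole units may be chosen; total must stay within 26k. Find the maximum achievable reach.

V has the best ratio (7/9); taking only V gives at most 2×7 = 14 (stopped by the price limit).
Mixing does better — 1×G and 2×V: price 23 ≤ 26, reach 1·2 + 2·7 = 16.

16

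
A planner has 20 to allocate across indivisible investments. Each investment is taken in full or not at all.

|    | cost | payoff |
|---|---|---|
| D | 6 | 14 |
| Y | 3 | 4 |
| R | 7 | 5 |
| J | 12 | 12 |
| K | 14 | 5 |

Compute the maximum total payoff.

Allowing fractional choices, the relaxed optimum would be about 29.0, but investments are indivisible.
D + Y + R: cost 6 + 3 + 7 = 16 ≤ 20, payoff 14 + 4 + 5 = 23.
D + J: cost 6 + 12 = 18 ≤ 20, payoff 14 + 12 = 26.
Best is D and J with total payoff 26.

26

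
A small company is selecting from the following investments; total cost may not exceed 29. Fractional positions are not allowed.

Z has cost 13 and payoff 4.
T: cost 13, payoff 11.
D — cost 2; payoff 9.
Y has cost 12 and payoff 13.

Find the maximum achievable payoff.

33

Allowing fractional choices, the relaxed optimum would be about 33.6, but investments are indivisible.
T + D + Y: cost 13 + 2 + 12 = 27 ≤ 29, payoff 11 + 9 + 13 = 33.
T + Y: cost 13 + 12 = 25 ≤ 29, payoff 11 + 13 = 24.
Z + D + Y: cost 13 + 2 + 12 = 27 ≤ 29, payoff 4 + 9 + 13 = 26.
Best is T, D, and Y with total payoff 33.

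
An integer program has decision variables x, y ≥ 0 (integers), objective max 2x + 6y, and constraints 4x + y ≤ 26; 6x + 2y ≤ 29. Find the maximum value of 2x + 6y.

84

(x,y)=(0,14): 4·0+1·14=14≤26, 6·0+2·14=28≤29, objective 84.
(x,y)=(0,13): 4·0+1·13=13≤26, 6·0+2·13=26≤29, objective 78.
The best lattice point is (0,14), giving 84.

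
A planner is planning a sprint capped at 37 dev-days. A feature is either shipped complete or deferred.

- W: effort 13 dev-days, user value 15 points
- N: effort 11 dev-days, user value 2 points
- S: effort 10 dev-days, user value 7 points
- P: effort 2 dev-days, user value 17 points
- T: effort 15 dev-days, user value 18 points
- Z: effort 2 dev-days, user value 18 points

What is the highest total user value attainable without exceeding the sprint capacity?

68

W + S + P + Z: effort 13 + 10 + 2 + 2 = 27 ≤ 37, user value 15 + 7 + 17 + 18 = 57.
W + P + T + Z: effort 13 + 2 + 15 + 2 = 32 ≤ 37, user value 15 + 17 + 18 + 18 = 68.
S + P + T + Z: effort 10 + 2 + 15 + 2 = 29 ≤ 37, user value 7 + 17 + 18 + 18 = 60.
Best is W, P, T, and Z with total user value 68.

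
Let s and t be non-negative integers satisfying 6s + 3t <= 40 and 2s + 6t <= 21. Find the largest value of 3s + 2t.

The continuous relaxation peaks at (5.9, 1.53) with value 20.77; rounding to a feasible lattice point costs some objective.
(s,t)=(6,1): 6·6+3·1=39≤40, 2·6+6·1=18≤21, objective 20.
(s,t)=(6,0): 6·6+3·0=36≤40, 2·6+6·0=12≤21, objective 18.
(s,t)=(5,1): 6·5+3·1=33≤40, 2·5+6·1=16≤21, objective 17.
Maximum is 20 at (s,t)=(6,1).

20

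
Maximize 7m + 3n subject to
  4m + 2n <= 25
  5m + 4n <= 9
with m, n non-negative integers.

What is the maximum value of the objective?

10

The continuous relaxation peaks at (1.8, 0) with value 12.60; rounding to a feasible lattice point costs some objective.
(m,n)=(1,1): 4·1+2·1=6≤25, 5·1+4·1=9≤9, objective 10.
(m,n)=(1,0): 4·1+2·0=4≤25, 5·1+4·0=5≤9, objective 7.
(m,n)=(0,2): 4·0+2·2=4≤25, 5·0+4·2=8≤9, objective 6.
(m,n)=(0,1): 4·0+2·1=2≤25, 5·0+4·1=4≤9, objective 3.
The best lattice point is (1,1), giving 10.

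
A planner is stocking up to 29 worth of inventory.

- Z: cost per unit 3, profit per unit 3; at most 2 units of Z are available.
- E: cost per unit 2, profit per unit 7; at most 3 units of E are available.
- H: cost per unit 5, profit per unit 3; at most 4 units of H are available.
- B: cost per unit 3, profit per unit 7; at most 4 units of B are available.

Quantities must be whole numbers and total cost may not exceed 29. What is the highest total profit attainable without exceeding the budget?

58

E has the best ratio (7/2); taking only E gives at most 3×7 = 21 (stopped by the supply cap of 3).
Mixing does better — 2×Z, 3×E, 1×H, and 4×B: cost 29 ≤ 29, profit 2·3 + 3·7 + 1·3 + 4·7 = 58.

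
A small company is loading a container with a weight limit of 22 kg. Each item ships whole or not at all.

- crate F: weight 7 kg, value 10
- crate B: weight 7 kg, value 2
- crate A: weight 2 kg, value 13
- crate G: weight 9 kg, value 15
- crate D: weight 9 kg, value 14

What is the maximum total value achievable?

42

crate A + crate G + crate D: weight 2 + 9 + 9 = 20 ≤ 22, value 13 + 15 + 14 = 42.
crate F + crate A + crate G: weight 7 + 2 + 9 = 18 ≤ 22, value 10 + 13 + 15 = 38.
Best is crate A, crate G, and crate D with total value 42.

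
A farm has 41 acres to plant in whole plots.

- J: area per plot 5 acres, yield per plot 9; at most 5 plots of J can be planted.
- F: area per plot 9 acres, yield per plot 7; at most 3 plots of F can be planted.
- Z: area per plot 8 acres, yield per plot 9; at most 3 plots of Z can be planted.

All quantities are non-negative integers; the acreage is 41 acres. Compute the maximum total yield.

63

3×J and 3×Z: area 39 ≤ 41, yield 3·9 + 3·9 = 54.
5×J and 2×Z: area 41 ≤ 41, yield 5·9 + 2·9 = 63.
Best is 63.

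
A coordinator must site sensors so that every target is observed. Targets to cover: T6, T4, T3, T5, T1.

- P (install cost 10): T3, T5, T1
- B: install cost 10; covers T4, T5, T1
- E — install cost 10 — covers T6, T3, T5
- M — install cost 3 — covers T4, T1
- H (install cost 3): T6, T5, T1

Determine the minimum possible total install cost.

13

Choose E and M: together they cover T6, T4, T3, T5, T1 — every target.
Total install cost: 10 + 3 = 13.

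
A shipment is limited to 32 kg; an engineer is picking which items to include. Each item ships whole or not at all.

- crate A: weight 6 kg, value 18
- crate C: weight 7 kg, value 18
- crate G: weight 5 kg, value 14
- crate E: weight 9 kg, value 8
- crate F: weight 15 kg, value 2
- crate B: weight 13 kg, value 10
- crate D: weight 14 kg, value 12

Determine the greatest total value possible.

This is a 0-1 knapsack instance.
Take crate A, crate C, crate G, and crate D: weight 6 + 7 + 5 + 14 = 32 ≤ 32, value 18 + 18 + 14 + 12 = 62.
No other feasible combination does better.

62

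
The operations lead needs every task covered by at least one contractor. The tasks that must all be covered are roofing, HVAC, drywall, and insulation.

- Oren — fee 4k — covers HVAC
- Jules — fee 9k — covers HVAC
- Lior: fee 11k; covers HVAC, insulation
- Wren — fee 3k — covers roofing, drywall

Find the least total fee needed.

14

Choose Lior and Wren: together they cover roofing, HVAC, drywall, insulation — every task.
Total fee: 11 + 3 = 14.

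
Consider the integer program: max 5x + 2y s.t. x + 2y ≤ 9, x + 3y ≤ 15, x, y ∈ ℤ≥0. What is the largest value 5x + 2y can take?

(x,y)=(9,0) is feasible, giving 45.
(x,y)=(8,0) is feasible, giving 40.
No feasible integer point exceeds 45.

45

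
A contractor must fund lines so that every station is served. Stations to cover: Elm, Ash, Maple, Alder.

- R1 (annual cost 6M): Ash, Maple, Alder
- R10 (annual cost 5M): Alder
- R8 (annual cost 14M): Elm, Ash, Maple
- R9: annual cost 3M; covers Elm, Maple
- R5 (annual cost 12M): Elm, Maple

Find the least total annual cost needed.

9

Choose R1 and R9: together they cover Elm, Ash, Maple, Alder — every station.
Total annual cost: 6 + 3 = 9.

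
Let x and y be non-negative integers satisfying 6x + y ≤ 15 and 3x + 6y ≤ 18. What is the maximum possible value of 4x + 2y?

12

(x,y)=(2,2): 6·2+1·2=14≤15, 3·2+6·2=18≤18, objective 12.
(x,y)=(2,1): 6·2+1·1=13≤15, 3·2+6·1=12≤18, objective 10.
(x,y)=(1,2): 6·1+1·2=8≤15, 3·1+6·2=15≤18, objective 8.
No feasible integer point exceeds 12.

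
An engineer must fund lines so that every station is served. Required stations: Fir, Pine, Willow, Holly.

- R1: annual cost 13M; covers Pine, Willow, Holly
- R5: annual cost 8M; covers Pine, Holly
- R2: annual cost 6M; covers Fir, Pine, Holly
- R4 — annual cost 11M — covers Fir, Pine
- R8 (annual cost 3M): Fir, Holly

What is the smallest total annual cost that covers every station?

16

This is an integer covering problem.
The greedy cost-per-new-station heuristic would pick R8, R2, and R1 for 22, but a cheaper cover exists.
Choose R1 and R8: together they cover Fir, Pine, Willow, Holly — every station.
Total annual cost: 13 + 3 = 16.
No cover costs less than 16.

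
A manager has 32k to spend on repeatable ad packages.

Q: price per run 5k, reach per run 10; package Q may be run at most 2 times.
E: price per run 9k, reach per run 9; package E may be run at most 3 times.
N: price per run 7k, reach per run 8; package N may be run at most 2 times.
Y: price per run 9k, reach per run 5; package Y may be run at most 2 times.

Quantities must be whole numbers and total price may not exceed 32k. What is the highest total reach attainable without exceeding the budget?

38

This is a bounded integer knapsack.
Q has the best ratio (10/5); taking only Q gives at most 2×10 = 20 (stopped by the supply cap of 2).
Mixing does better — 2×Q and 2×E: price 28 ≤ 32, reach 2·10 + 2·9 = 38.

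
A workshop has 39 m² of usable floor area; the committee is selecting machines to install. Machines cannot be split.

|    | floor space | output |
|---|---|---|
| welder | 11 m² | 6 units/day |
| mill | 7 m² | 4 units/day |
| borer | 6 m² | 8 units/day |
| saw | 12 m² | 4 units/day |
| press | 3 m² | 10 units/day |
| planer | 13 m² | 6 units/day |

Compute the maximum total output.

32

Allowing fractional choices, the relaxed optimum would be about 33.5, but machines are indivisible.
welder + mill + borer + press: floor space 11 + 7 + 6 + 3 = 27 ≤ 39, output 6 + 4 + 8 + 10 = 28.
welder + borer + press + planer: floor space 11 + 6 + 3 + 13 = 33 ≤ 39, output 6 + 8 + 10 + 6 = 30.
welder + mill + borer + saw + press: floor space 11 + 7 + 6 + 12 + 3 = 39 ≤ 39, output 6 + 4 + 8 + 4 + 10 = 32.
Best is welder, mill, borer, saw, and press with total output 32.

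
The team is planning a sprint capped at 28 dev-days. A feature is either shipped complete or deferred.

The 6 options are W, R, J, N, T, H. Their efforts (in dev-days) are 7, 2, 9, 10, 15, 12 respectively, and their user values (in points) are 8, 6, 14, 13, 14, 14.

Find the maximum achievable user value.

41

Allowing fractional choices, the relaxed optimum would be about 41.2, but features are indivisible.
W + R + J + N: effort 7 + 2 + 9 + 10 = 28 ≤ 28, user value 8 + 6 + 14 + 13 = 41.
W + J + H: effort 7 + 9 + 12 = 28 ≤ 28, user value 8 + 14 + 14 = 36.
Best is W, R, J, and N with total user value 41.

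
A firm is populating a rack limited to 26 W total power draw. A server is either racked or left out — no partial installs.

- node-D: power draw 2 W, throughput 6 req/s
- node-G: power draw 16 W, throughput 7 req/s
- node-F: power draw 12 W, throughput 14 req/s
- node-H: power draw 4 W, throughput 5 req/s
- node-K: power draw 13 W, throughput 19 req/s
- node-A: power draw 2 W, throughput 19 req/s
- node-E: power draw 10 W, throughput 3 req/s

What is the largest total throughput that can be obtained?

node-D + node-K + node-A: power draw 2 + 13 + 2 = 17 ≤ 26, throughput 6 + 19 + 19 = 44.
node-D + node-F + node-H + node-A: power draw 2 + 12 + 4 + 2 = 20 ≤ 26, throughput 6 + 14 + 5 + 19 = 44.
node-D + node-H + node-K + node-A: power draw 2 + 4 + 13 + 2 = 21 ≤ 26, throughput 6 + 5 + 19 + 19 = 49.
Best is node-D, node-H, node-K, and node-A with total throughput 49.

49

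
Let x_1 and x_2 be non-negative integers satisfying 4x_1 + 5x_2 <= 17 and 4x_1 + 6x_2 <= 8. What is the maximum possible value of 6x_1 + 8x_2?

12

(x_1,x_2)=(2,0): 4·2+5·0=8≤17, 4·2+6·0=8≤8, objective 12.
(x_1,x_2)=(1,0): 4·1+5·0=4≤17, 4·1+6·0=4≤8, objective 6.
No feasible integer point exceeds 12.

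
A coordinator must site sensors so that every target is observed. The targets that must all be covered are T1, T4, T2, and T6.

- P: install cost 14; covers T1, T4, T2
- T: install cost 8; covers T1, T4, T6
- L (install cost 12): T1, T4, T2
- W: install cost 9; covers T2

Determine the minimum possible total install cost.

17

Choose T and W: together they cover T1, T4, T2, T6 — every target.
Total install cost: 8 + 9 = 17.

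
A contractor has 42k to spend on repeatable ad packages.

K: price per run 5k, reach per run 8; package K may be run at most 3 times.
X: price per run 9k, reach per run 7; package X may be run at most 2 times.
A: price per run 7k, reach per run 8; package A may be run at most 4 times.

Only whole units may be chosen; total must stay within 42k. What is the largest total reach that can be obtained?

48

This is a bounded integer knapsack.
3×K and 3×A: price 36 ≤ 42, reach 3·8 + 3·8 = 48.
2×K and 4×A: price 38 ≤ 42, reach 2·8 + 4·8 = 48.
Best is 48.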